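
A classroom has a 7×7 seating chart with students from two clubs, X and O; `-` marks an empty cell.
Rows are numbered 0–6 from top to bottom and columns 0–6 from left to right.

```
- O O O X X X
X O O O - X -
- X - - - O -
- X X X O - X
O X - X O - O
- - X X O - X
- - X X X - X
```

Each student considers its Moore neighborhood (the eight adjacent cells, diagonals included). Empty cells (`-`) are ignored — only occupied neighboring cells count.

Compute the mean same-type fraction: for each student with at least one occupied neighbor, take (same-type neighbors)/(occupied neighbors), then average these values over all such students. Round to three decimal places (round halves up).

0.631

(0,1)O 3/4
(0,2)O 5/5
(0,3)O 3/4
(0,4)X 2/4
(0,5)X 3/3
(0,6)X 2/2
(1,0)X 1/3
(1,1)O 3/5
(1,2)O 5/6
(1,3)O 3/4
(1,5)X 3/4
(2,1)X 3/5
(2,5)O 1/3
(3,1)X 3/4
(3,2)X 5/5
(3,3)X 2/4
(3,4)O 2/4
(3,6)X 0/2
(4,0)O 0/2
(4,1)X 3/4
(4,3)X 4/7
(4,4)O 2/5
(4,6)O 0/2
(5,2)X 5/5
(5,3)X 5/7
(5,4)O 1/5
(5,6)X 1/2
(6,2)X 3/3
(6,3)X 4/5
(6,4)X 2/3
(6,6)X 1/1
Sum over 31 students: 3/4 + 5/5 + 3/4 + 2/4 + 3/3 + 2/2 + 1/3 + 3/5 + 5/6 + 3/4 + 3/4 + 3/5 + 1/3 + 3/4 + 5/5 + 2/4 + 2/4 + 0/2 + 0/2 + 3/4 + 4/7 + 2/5 + 0/2 + 5/5 + 5/7 + 1/5 + 1/2 + 3/3 + 4/5 + 2/3 + 1/1 = 2053/105; mean = 2053/105 ÷ 31 = 2053/3255 = 0.630721… → 0.631.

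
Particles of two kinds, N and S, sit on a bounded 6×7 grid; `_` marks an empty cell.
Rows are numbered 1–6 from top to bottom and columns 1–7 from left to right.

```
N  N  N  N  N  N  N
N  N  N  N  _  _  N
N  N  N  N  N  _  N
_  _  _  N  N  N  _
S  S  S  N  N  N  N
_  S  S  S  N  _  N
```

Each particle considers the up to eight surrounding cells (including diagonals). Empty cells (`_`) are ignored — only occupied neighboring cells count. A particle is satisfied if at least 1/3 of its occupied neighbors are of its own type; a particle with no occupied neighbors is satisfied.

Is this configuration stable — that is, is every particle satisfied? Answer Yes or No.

(1,1)N 3/3 ✓
(1,2)N 5/5 ✓
(1,3)N 5/5 ✓
(1,4)N 4/4 ✓
(1,5)N 3/3 ✓
(1,6)N 3/3 ✓
(1,7)N 2/2 ✓
(2,1)N 5/5 ✓
(2,2)N 8/8 ✓
(2,3)N 8/8 ✓
(2,4)N 7/7 ✓
(2,7)N 3/3 ✓
(3,1)N 3/3 ✓
(3,2)N 5/5 ✓
(3,3)N 6/6 ✓
(3,4)N 6/6 ✓
(3,5)N 5/5 ✓
(3,7)N 2/2 ✓
(4,4)N 6/7 ✓
(4,5)N 7/7 ✓
(4,6)N 6/6 ✓
(5,1)S 2/2 ✓
(5,2)S 4/4 ✓
(5,3)S 4/6 ✓
(5,4)N 4/7 ✓
(5,5)N 6/7 ✓
(5,6)N 6/6 ✓
(5,7)N 3/3 ✓
(6,2)S 4/4 ✓
(6,3)S 4/5 ✓
(6,4)S 2/5 ✓
(6,5)N 3/4 ✓
(6,7)N 2/2 ✓
All meet the threshold, so the configuration is stable.

Yes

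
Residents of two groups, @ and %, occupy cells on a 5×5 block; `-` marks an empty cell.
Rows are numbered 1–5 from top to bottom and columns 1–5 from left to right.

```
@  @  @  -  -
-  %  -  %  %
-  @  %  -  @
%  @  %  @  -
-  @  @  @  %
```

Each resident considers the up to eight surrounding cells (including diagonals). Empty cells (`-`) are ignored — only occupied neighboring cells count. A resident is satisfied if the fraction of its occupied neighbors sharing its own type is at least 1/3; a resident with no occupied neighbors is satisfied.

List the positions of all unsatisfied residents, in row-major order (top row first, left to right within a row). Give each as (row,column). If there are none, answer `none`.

(1,1)@ 1/2 satisfied
(1,2)@ 2/3 satisfied
(1,3)@ 1/3 satisfied
(2,2)% 1/5 not
(2,4)% 2/4 satisfied
(2,5)% 1/2 satisfied
(3,2)@ 1/5 not
(3,3)% 3/6 satisfied
(3,5)@ 1/3 satisfied
(4,1)% 0/3 not
(4,2)@ 3/6 satisfied
(4,3)% 1/7 not
(4,4)@ 3/6 satisfied
(5,2)@ 2/4 satisfied
(5,3)@ 4/5 satisfied
(5,4)@ 2/4 satisfied
(5,5)% 0/2 not

(2,2), (3,2), (4,1), (4,3), (5,5)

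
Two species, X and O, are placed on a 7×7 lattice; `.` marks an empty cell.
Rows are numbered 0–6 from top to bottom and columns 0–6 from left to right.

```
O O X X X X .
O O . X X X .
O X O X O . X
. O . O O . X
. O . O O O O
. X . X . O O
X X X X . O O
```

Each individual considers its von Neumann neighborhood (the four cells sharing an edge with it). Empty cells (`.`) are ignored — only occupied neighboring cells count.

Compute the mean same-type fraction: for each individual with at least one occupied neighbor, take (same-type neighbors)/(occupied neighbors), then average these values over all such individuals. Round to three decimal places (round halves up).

0.755

(0,0)O 2/2
(0,1)O 2/3
(0,2)X 1/2
(0,3)X 3/3
(0,4)X 3/3
(0,5)X 2/2
(1,0)O 3/3
(1,1)O 2/3
(1,3)X 3/3
(1,4)X 3/4
(1,5)X 2/2
(2,0)O 1/2
(2,1)X 0/4
(2,2)O 0/2
(2,3)X 1/4
(2,4)O 1/3
(2,6)X 1/1
(3,1)O 1/2
(3,3)O 2/3
(3,4)O 3/3
(3,6)X 1/2
(4,1)O 1/2
(4,3)O 2/3
(4,4)O 3/3
(4,5)O 3/3
(4,6)O 2/3
(5,1)X 1/2
(5,3)X 1/2
(5,5)O 3/3
(5,6)O 3/3
(6,0)X 1/1
(6,1)X 3/3
(6,2)X 2/2
(6,3)X 2/2
(6,5)O 2/2
(6,6)O 2/2
Sum over 36 individuals: 2/2 + 2/3 + 1/2 + 3/3 + 3/3 + 2/2 + 3/3 + 2/3 + 3/3 + 3/4 + 2/2 + 1/2 + 0/4 + 0/2 + 1/4 + 1/3 + 1/1 + 1/2 + 2/3 + 3/3 + 1/2 + 1/2 + 2/3 + 3/3 + 3/3 + 2/3 + 1/2 + 1/2 + 3/3 + 3/3 + 1/1 + 3/3 + 2/2 + 2/2 + 2/2 + 2/2 = 163/6; mean = 163/6 ÷ 36 = 163/216 = 0.754629… → 0.755.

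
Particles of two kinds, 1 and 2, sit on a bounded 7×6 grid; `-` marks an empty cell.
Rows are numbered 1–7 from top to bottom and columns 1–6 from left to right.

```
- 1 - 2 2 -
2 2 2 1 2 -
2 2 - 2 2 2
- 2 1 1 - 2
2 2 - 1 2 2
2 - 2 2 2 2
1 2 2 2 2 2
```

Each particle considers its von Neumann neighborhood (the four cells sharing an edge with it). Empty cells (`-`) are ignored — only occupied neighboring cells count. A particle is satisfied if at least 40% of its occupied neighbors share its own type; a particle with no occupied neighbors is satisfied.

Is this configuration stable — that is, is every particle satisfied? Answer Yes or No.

Row 1: (1,2)1 0/1 ✗ · (1,4)2 1/2 ✓ · (1,5)2 2/2 ✓
Row 2: (2,1)2 2/2 ✓ · (2,2)2 3/4 ✓ · (2,3)2 1/2 ✓ · (2,4)1 0/4 ✗ · (2,5)2 2/3 ✓
Row 3: (3,1)2 2/2 ✓ · (3,2)2 3/3 ✓ · (3,4)2 1/3 ✗ · (3,5)2 3/3 ✓ · (3,6)2 2/2 ✓
Row 4: (4,2)2 2/3 ✓ · (4,3)1 1/2 ✓ · (4,4)1 2/3 ✓ · (4,6)2 2/2 ✓
Row 5: (5,1)2 2/2 ✓ · (5,2)2 2/2 ✓ · (5,4)1 1/3 ✗ · (5,5)2 2/3 ✓ · (5,6)2 3/3 ✓
Row 6: (6,1)2 1/2 ✓ · (6,3)2 2/2 ✓ · (6,4)2 3/4 ✓ · (6,5)2 4/4 ✓ · (6,6)2 3/3 ✓
Row 7: (7,1)1 0/2 ✗ · (7,2)2 1/2 ✓ · (7,3)2 3/3 ✓ · (7,4)2 3/3 ✓ · (7,5)2 3/3 ✓ · (7,6)2 2/2 ✓
For instance (1,2) has only 0/1 same-type neighbors, below 2/5.

No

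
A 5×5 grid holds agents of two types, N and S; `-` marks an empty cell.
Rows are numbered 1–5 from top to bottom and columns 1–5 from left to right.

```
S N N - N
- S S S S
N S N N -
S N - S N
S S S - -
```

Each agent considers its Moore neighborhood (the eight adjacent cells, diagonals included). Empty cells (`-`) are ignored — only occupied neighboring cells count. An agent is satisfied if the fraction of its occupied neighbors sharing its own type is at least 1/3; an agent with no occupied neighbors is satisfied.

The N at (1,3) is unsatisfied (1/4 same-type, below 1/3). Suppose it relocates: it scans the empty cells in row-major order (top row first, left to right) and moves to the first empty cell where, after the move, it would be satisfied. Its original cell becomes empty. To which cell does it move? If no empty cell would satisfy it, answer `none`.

(2,1)

Vacating (1,3). Empty cells in order:
  (1,4): 1/4 same-type → still unsatisfied.
  (2,1): 2/5 same-type → satisfied — stop here.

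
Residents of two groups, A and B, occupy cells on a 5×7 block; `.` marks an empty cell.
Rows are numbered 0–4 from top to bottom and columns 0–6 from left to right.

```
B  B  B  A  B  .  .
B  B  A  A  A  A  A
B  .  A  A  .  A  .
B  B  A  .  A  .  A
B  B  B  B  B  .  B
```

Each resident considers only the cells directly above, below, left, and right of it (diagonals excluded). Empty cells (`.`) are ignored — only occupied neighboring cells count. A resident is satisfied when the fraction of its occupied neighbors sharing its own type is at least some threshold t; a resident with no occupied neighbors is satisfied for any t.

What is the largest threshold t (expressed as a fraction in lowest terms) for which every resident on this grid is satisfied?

0/1

Row 0: (0,0)B 2/2 · (0,1)B 3/3 · (0,2)B 1/3 · (0,3)A 1/3 · (0,4)B 0/2
Row 1: (1,0)B 3/3 · (1,1)B 2/3 · (1,2)A 2/4 · (1,3)A 4/4 · (1,4)A 2/3 · (1,5)A 3/3 · (1,6)A 1/1
Row 2: (2,0)B 2/2 · (2,2)A 3/3 · (2,3)A 2/2 · (2,5)A 1/1
Row 3: (3,0)B 3/3 · (3,1)B 2/3 · (3,2)A 1/3 · (3,4)A 0/1 · (3,6)A 0/1
Row 4: (4,0)B 2/2 · (4,1)B 3/3 · (4,2)B 2/3 · (4,3)B 2/2 · (4,4)B 1/2 · (4,6)B 0/1
The smallest same-type fraction is 0/2 at (0,4), which reduces to 0/1. Any threshold above that leaves this resident unsatisfied.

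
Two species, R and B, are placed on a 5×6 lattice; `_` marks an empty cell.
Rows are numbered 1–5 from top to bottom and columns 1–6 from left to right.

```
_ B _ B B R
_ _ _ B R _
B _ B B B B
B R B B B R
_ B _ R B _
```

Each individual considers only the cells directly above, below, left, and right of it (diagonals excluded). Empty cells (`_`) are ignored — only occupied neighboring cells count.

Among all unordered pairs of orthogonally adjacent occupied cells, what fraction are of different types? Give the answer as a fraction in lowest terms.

Scan each occupied cell's neighbors to the right and below so each pair is counted once.
From row 1: 2 unlike of 4 pairs (running 2/4).
From row 2: 2 unlike of 3 pairs (running 4/7).
From row 3: 1 unlike of 8 pairs (running 5/15).
From row 4: 5 unlike of 8 pairs (running 10/23).
From row 5: 1 unlike of 1 pairs (running 11/24).
Total adjacent occupied pairs: 24; unlike-type pairs: 11.
11/24 is already in lowest terms.

11/24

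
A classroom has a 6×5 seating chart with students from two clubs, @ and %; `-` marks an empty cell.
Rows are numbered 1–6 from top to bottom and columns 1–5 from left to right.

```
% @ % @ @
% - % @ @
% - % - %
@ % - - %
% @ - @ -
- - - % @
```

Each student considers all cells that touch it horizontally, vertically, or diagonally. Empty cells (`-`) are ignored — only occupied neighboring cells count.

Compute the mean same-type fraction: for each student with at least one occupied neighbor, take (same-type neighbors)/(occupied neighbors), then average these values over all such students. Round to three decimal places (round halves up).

Row 1: (1,1)% 1/2 · (1,2)@ 0/4 · (1,3)% 1/4 · (1,4)@ 3/5 · (1,5)@ 3/3
Row 2: (2,1)% 2/3 · (2,3)% 2/5 · (2,4)@ 3/7 · (2,5)@ 3/4
Row 3: (3,1)% 2/3 · (3,3)% 2/3 · (3,5)% 1/3
Row 4: (4,1)@ 1/4 · (4,2)% 3/5 · (4,5)% 1/2
Row 5: (5,1)% 1/3 · (5,2)@ 1/3 · (5,4)@ 1/3
Row 6: (6,4)% 0/2 · (6,5)@ 1/2
Sum over 20 students: 1/2 + 0/4 + 1/4 + 3/5 + 3/3 + 2/3 + 2/5 + 3/7 + 3/4 + 2/3 + 2/3 + 1/3 + 1/4 + 3/5 + 1/2 + 1/3 + 1/3 + 1/3 + 0/2 + 1/2 = 3827/420; mean = 3827/420 ÷ 20 = 3827/8400 = 0.455595… → 0.456.

0.456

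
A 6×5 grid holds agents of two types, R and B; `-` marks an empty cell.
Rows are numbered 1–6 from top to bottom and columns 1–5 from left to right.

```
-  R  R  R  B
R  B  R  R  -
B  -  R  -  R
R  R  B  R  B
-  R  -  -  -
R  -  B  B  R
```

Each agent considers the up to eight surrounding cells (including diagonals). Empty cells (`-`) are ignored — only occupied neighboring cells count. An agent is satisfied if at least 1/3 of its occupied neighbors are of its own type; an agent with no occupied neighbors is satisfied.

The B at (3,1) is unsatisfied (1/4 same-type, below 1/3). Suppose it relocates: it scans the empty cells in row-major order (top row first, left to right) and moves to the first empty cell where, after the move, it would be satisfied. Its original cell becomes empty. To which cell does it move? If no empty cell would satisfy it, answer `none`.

Vacating (3,1). Empty cells in order:
  (1,1): 1/3 same-type → satisfied — stop here.

(1,1)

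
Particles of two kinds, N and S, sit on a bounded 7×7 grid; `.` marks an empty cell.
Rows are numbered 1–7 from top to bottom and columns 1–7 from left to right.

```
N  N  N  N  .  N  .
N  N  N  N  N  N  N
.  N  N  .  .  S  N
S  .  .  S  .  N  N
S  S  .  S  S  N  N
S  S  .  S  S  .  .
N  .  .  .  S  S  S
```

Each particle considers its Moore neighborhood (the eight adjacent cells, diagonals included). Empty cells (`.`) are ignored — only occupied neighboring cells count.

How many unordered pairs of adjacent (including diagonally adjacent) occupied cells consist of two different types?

Scan each occupied cell's neighbors to the right and below (and the two forward diagonals) so each pair is counted once.
From row 1: 0 unlike of 17 pairs (running 0/17).
From row 2: 3 unlike of 17 pairs (running 3/34).
From row 3: 5 unlike of 8 pairs (running 8/42).
From row 4: 1 unlike of 10 pairs (running 9/52).
From row 5: 2 unlike of 13 pairs (running 11/65).
From row 6: 2 unlike of 7 pairs (running 13/72).
From row 7: 0 unlike of 2 pairs (running 13/74).
Total adjacent occupied pairs: 74; unlike-type pairs: 13.

13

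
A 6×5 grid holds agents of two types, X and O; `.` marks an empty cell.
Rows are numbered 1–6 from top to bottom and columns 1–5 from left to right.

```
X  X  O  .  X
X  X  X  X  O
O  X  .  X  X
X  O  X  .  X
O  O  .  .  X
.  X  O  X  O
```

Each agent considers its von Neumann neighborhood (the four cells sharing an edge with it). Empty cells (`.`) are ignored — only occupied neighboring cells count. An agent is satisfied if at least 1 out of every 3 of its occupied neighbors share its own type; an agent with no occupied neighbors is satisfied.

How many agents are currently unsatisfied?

11

Row 1: (1,1)X 2/2 satisfied · (1,2)X 2/3 satisfied · (1,3)O 0/2 not · (1,5)X 0/1 not
Row 2: (2,1)X 2/3 satisfied · (2,2)X 4/4 satisfied · (2,3)X 2/3 satisfied · (2,4)X 2/3 satisfied · (2,5)O 0/3 not
Row 3: (3,1)O 0/3 not · (3,2)X 1/3 satisfied · (3,4)X 2/2 satisfied · (3,5)X 2/3 satisfied
Row 4: (4,1)X 0/3 not · (4,2)O 1/4 not · (4,3)X 0/1 not · (4,5)X 2/2 satisfied
Row 5: (5,1)O 1/2 satisfied · (5,2)O 2/3 satisfied · (5,5)X 1/2 satisfied
Row 6: (6,2)X 0/2 not · (6,3)O 0/2 not · (6,4)X 0/2 not · (6,5)O 0/2 not
Unsatisfied: (1,3), (1,5), (2,5), (3,1), (4,1), (4,2), (4,3), (6,2), (6,3), (6,4), (6,5) — 11 in total.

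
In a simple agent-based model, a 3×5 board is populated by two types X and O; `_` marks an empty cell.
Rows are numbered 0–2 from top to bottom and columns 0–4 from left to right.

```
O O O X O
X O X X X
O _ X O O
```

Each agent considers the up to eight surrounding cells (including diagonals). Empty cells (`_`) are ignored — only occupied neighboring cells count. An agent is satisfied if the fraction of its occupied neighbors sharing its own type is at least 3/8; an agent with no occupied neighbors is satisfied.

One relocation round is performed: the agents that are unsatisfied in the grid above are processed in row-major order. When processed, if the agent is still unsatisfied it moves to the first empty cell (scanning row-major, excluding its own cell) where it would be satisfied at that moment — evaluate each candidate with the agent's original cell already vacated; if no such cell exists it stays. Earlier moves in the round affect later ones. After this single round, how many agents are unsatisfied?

1

Initially unsatisfied (in order): (0,4), (1,0), (2,3), (2,4).
  (0,4) → (2,1).
  (1,0) → (0,4).
  (2,3) → (1,0).
  (2,4): no empty cell satisfies it; stays.
Resulting grid:
O O O X X
O O X X X
O O X _ O
Unsatisfied now: (2,4).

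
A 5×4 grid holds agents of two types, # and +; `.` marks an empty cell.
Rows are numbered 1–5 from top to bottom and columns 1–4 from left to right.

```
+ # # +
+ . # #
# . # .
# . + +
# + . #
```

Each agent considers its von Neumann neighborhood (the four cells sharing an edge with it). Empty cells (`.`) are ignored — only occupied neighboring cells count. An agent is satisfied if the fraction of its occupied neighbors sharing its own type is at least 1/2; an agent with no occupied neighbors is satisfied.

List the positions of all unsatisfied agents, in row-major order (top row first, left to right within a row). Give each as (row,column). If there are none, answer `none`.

Row 1: (1,1)+ 1/2 satisfied · (1,2)# 1/2 satisfied · (1,3)# 2/3 satisfied · (1,4)+ 0/2 not
Row 2: (2,1)+ 1/2 satisfied · (2,3)# 3/3 satisfied · (2,4)# 1/2 satisfied
Row 3: (3,1)# 1/2 satisfied · (3,3)# 1/2 satisfied
Row 4: (4,1)# 2/2 satisfied · (4,3)+ 1/2 satisfied · (4,4)+ 1/2 satisfied
Row 5: (5,1)# 1/2 satisfied · (5,2)+ 0/1 not · (5,4)# 0/1 not

(1,4), (5,2), (5,4)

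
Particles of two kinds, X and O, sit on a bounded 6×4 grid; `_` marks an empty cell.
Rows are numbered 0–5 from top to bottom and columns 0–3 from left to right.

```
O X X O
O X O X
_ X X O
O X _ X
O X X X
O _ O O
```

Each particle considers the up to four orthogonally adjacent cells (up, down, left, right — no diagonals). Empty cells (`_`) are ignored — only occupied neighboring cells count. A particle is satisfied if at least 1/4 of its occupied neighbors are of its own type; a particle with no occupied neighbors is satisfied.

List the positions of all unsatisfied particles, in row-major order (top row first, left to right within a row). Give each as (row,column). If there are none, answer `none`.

Row 0: (0,0)O 1/2 ok · (0,1)X 2/3 ok · (0,2)X 1/3 ok · (0,3)O 0/2 unhappy
Row 1: (1,0)O 1/2 ok · (1,1)X 2/4 ok · (1,2)O 0/4 unhappy · (1,3)X 0/3 unhappy
Row 2: (2,1)X 3/3 ok · (2,2)X 1/3 ok · (2,3)O 0/3 unhappy
Row 3: (3,0)O 1/2 ok · (3,1)X 2/3 ok · (3,3)X 1/2 ok
Row 4: (4,0)O 2/3 ok · (4,1)X 2/3 ok · (4,2)X 2/3 ok · (4,3)X 2/3 ok
Row 5: (5,0)O 1/1 ok · (5,2)O 1/2 ok · (5,3)O 1/2 ok

(0,3), (1,2), (1,3), (2,3)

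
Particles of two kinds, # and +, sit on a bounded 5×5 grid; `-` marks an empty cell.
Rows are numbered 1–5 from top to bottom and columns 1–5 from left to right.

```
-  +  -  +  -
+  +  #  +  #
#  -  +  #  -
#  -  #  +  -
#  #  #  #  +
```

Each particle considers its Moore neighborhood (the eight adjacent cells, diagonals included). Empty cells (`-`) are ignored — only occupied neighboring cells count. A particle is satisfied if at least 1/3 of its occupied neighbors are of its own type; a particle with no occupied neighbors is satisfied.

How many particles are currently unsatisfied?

1

(1,2)+ 2/3 ✓
(1,4)+ 1/3 ✓
(2,1)+ 2/3 ✓
(2,2)+ 3/5 ✓
(2,3)# 1/6 ✗
(2,4)+ 2/5 ✓
(2,5)# 1/3 ✓
(3,1)# 1/3 ✓
(3,3)+ 3/6 ✓
(3,4)# 3/6 ✓
(4,1)# 3/3 ✓
(4,3)# 4/6 ✓
(4,4)+ 2/6 ✓
(5,1)# 2/2 ✓
(5,2)# 4/4 ✓
(5,3)# 3/4 ✓
(5,4)# 2/4 ✓
(5,5)+ 1/2 ✓
Unsatisfied: (2,3) — 1 in total.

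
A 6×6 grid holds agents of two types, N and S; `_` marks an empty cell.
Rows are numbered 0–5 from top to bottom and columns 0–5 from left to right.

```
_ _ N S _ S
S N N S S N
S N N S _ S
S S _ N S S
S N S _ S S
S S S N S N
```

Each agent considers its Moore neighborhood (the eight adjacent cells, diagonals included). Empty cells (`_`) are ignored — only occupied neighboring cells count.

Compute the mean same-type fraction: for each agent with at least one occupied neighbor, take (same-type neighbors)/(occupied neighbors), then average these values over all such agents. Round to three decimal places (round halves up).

0.520

Row 0: (0,2)N 2/4 · (0,3)S 2/4 · (0,5)S 1/2
Row 1: (1,0)S 1/3 · (1,1)N 4/6 · (1,2)N 4/7 · (1,3)S 3/6 · (1,4)S 5/6 · (1,5)N 0/3
Row 2: (2,0)S 3/5 · (2,1)N 3/7 · (2,2)N 4/7 · (2,3)S 3/6 · (2,5)S 3/4
Row 3: (3,0)S 3/5 · (3,1)S 4/7 · (3,3)N 1/5 · (3,4)S 5/6 · (3,5)S 4/4
Row 4: (4,0)S 4/5 · (4,1)N 0/7 · (4,2)S 3/6 · (4,4)S 4/7 · (4,5)S 4/5
Row 5: (5,0)S 2/3 · (5,1)S 4/5 · (5,2)S 2/4 · (5,3)N 0/4 · (5,4)S 2/4 · (5,5)N 0/3
Sum over 30 agents: 2/4 + 2/4 + 1/2 + 1/3 + 4/6 + 4/7 + 3/6 + 5/6 + 0/3 + 3/5 + 3/7 + 4/7 + 3/6 + 3/4 + 3/5 + 4/7 + 1/5 + 5/6 + 4/4 + 4/5 + 0/7 + 3/6 + 4/7 + 4/5 + 2/3 + 4/5 + 2/4 + 0/4 + 2/4 + 0/3 = 6551/420; mean = 6551/420 ÷ 30 = 6551/12600 = 0.519920… → 0.520.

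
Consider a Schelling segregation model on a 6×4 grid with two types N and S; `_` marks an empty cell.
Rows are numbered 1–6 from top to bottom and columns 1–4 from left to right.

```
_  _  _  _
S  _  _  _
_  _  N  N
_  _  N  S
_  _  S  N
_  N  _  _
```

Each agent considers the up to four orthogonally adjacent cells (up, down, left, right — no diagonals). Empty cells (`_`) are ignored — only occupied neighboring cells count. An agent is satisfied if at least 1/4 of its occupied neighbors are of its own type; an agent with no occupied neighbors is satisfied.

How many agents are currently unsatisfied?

Row 2: (2,1)S 0/0 ✓
Row 3: (3,3)N 2/2 ✓ · (3,4)N 1/2 ✓
Row 4: (4,3)N 1/3 ✓ · (4,4)S 0/3 ✗
Row 5: (5,3)S 0/2 ✗ · (5,4)N 0/2 ✗
Row 6: (6,2)N 0/0 ✓
Unsatisfied: (4,4), (5,3), (5,4) — 3 in total.

3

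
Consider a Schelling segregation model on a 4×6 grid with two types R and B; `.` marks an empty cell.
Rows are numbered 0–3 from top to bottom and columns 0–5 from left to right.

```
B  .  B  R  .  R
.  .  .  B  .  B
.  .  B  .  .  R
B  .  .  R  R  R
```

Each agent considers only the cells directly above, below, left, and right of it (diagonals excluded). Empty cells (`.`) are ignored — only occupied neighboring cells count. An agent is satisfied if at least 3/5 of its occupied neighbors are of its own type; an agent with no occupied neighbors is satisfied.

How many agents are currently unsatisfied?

Row 0: (0,0)B 0/0 satisfied · (0,2)B 0/1 not · (0,3)R 0/2 not · (0,5)R 0/1 not
Row 1: (1,3)B 0/1 not · (1,5)B 0/2 not
Row 2: (2,2)B 0/0 satisfied · (2,5)R 1/2 not
Row 3: (3,0)B 0/0 satisfied · (3,3)R 1/1 satisfied · (3,4)R 2/2 satisfied · (3,5)R 2/2 satisfied
Unsatisfied: (0,2), (0,3), (0,5), (1,3), (1,5), (2,5) — 6 in total.

6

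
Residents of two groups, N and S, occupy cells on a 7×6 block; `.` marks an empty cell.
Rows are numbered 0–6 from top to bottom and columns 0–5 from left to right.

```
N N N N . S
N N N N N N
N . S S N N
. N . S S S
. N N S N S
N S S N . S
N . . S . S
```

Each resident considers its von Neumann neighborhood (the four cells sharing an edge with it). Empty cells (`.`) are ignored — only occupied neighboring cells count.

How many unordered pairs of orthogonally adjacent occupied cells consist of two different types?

Scan each occupied cell's neighbors to the right and below so each pair is counted once.
Row 0: N(0,0)–N(0,1)= N(0,0)–N(1,0)= N(0,1)–N(0,2)= N(0,1)–N(1,1)= N(0,2)–N(0,3)= N(0,2)–N(1,2)= N(0,3)–N(1,3)= S(0,5)–N(1,5)≠  → 1/8 unlike.
Row 1: N(1,0)–N(1,1)= N(1,0)–N(2,0)= N(1,1)–N(1,2)= N(1,2)–N(1,3)= N(1,2)–S(2,2)≠ N(1,3)–N(1,4)= N(1,3)–S(2,3)≠ N(1,4)–N(1,5)= N(1,4)–N(2,4)= N(1,5)–N(2,5)=  → 2/10 unlike.
Row 2: S(2,2)–S(2,3)= S(2,3)–N(2,4)≠ S(2,3)–S(3,3)= N(2,4)–N(2,5)= N(2,4)–S(3,4)≠ N(2,5)–S(3,5)≠  → 3/6 unlike.
Row 3: N(3,1)–N(4,1)= S(3,3)–S(3,4)= S(3,3)–S(4,3)= S(3,4)–S(3,5)= S(3,4)–N(4,4)≠ S(3,5)–S(4,5)=  → 1/6 unlike.
Row 4: N(4,1)–N(4,2)= N(4,1)–S(5,1)≠ N(4,2)–S(4,3)≠ N(4,2)–S(5,2)≠ S(4,3)–N(4,4)≠ S(4,3)–N(5,3)≠ N(4,4)–S(4,5)≠ S(4,5)–S(5,5)=  → 6/8 unlike.
Row 5: N(5,0)–S(5,1)≠ N(5,0)–N(6,0)= S(5,1)–S(5,2)= S(5,2)–N(5,3)≠ N(5,3)–S(6,3)≠ S(5,5)–S(6,5)=  → 3/6 unlike.
Total adjacent occupied pairs: 44; unlike-type pairs: 16.

16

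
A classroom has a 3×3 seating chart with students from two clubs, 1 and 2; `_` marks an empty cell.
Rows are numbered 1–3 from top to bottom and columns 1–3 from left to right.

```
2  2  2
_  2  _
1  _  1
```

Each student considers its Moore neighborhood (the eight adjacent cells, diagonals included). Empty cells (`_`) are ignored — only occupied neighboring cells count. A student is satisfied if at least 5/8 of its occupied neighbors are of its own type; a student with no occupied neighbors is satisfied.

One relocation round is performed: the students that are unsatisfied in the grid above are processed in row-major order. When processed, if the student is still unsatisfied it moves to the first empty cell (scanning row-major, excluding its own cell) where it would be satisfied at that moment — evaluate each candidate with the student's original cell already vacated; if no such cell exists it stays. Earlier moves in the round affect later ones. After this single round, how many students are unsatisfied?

1

Initially unsatisfied (in order): (2,2), (3,1), (3,3).
  (2,2) → (2,1).
  (3,1): no empty cell satisfies it; stays.
  (3,3): now satisfied by earlier moves; stays.
Resulting grid:
2 2 2
2 _ _
1 _ 1
Unsatisfied now: (3,1).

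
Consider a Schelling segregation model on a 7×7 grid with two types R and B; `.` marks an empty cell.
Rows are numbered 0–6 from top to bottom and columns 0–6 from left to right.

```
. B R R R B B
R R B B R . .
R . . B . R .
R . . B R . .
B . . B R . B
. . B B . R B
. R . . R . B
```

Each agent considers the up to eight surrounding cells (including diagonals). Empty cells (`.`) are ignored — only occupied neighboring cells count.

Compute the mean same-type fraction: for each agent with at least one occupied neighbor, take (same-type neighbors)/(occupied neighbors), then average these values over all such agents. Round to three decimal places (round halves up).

Row 0: (0,1)B 1/4 · (0,2)R 2/5 · (0,3)R 3/5 · (0,4)R 2/4 · (0,5)B 1/3 · (0,6)B 1/1
Row 1: (1,0)R 2/3 · (1,1)R 3/5 · (1,2)B 3/6 · (1,3)B 2/6 · (1,4)R 3/6
Row 2: (2,0)R 3/3 · (2,3)B 3/5 · (2,5)R 2/2
Row 3: (3,0)R 1/2 · (3,3)B 2/4 · (3,4)R 2/5
Row 4: (4,0)B 0/1 · (4,3)B 3/5 · (4,4)R 2/5 · (4,6)B 1/2
Row 5: (5,2)B 2/3 · (5,3)B 2/4 · (5,5)R 2/5 · (5,6)B 2/3
Row 6: (6,1)R 0/1 · (6,4)R 1/2 · (6,6)B 1/2
Sum over 28 agents: 1/4 + 2/5 + 3/5 + 2/4 + 1/3 + 1/1 + 2/3 + 3/5 + 3/6 + 2/6 + 3/6 + 3/3 + 3/5 + 2/2 + 1/2 + 2/4 + 2/5 + 0/1 + 3/5 + 2/5 + 1/2 + 2/3 + 2/4 + 2/5 + 2/3 + 0/1 + 1/2 + 1/2 = 173/12; mean = 173/12 ÷ 28 = 173/336 = 0.514880… → 0.515.

0.515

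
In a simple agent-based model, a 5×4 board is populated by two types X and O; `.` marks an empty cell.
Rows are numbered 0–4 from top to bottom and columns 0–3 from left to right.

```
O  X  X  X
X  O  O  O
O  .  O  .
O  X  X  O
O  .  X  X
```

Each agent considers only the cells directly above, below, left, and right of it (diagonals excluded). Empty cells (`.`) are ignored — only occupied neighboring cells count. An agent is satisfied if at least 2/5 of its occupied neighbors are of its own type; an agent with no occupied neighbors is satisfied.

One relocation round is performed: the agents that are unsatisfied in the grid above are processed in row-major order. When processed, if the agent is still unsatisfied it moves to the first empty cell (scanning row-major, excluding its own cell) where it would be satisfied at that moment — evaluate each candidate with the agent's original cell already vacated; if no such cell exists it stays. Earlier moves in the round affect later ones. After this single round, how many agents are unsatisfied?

1

Initially unsatisfied (in order): (0,0), (0,1), (1,0), (1,1), (3,3).
  (0,0) → (2,1).
  (0,1): now satisfied by earlier moves; stays.
  (1,0) → (0,0).
  (1,1): now satisfied by earlier moves; stays.
  (3,3) → (1,0).
Resulting grid:
X X X X
O O O O
O O O .
O X X .
O . X X
Unsatisfied now: (3,1).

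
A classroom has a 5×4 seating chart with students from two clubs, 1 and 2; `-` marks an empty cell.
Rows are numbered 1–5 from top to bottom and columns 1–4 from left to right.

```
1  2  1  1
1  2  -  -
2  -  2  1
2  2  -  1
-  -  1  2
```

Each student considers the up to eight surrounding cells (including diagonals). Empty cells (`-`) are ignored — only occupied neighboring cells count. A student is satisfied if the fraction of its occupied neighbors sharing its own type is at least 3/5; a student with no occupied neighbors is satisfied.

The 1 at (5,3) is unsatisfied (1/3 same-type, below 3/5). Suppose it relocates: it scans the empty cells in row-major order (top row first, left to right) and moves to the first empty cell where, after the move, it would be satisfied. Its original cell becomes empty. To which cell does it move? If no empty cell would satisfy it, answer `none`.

(2,4)

Vacating (5,3). Empty cells in order:
  (2,3): 3/6 same-type → still unsatisfied.
  (2,4): 3/4 same-type → satisfied — stop here.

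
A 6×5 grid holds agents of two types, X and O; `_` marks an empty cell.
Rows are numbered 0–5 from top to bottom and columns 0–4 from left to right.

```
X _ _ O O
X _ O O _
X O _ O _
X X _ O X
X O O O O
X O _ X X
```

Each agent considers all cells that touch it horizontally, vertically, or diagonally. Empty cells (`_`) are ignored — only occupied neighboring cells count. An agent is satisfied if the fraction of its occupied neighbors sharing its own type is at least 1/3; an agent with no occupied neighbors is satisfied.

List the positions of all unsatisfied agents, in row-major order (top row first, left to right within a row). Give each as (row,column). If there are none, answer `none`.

(2,1), (3,4), (5,3)

Row 0: (0,0)X 1/1 ✓ · (0,3)O 3/3 ✓ · (0,4)O 2/2 ✓
Row 1: (1,0)X 2/3 ✓ · (1,2)O 4/4 ✓ · (1,3)O 4/4 ✓
Row 2: (2,0)X 3/4 ✓ · (2,1)O 1/5 ✗ · (2,3)O 3/4 ✓
Row 3: (3,0)X 3/5 ✓ · (3,1)X 3/6 ✓ · (3,3)O 4/5 ✓ · (3,4)X 0/4 ✗
Row 4: (4,0)X 3/5 ✓ · (4,1)O 2/6 ✓ · (4,2)O 4/6 ✓ · (4,3)O 3/6 ✓ · (4,4)O 2/5 ✓
Row 5: (5,0)X 1/3 ✓ · (5,1)O 2/4 ✓ · (5,3)X 1/4 ✗ · (5,4)X 1/3 ✓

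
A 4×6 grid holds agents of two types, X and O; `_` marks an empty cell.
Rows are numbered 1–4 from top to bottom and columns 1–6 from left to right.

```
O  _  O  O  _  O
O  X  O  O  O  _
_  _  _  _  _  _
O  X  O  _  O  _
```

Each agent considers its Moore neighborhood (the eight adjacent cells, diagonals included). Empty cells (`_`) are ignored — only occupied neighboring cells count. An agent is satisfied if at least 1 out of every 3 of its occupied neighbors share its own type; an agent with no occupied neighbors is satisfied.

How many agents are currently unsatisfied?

4

(1,1)O 1/2 ✓
(1,3)O 3/4 ✓
(1,4)O 4/4 ✓
(1,6)O 1/1 ✓
(2,1)O 1/2 ✓
(2,2)X 0/4 ✗
(2,3)O 3/4 ✓
(2,4)O 4/4 ✓
(2,5)O 3/3 ✓
(4,1)O 0/1 ✗
(4,2)X 0/2 ✗
(4,3)O 0/1 ✗
(4,5)O 0/0 ✓
Unsatisfied: (2,2), (4,1), (4,2), (4,3) — 4 in total.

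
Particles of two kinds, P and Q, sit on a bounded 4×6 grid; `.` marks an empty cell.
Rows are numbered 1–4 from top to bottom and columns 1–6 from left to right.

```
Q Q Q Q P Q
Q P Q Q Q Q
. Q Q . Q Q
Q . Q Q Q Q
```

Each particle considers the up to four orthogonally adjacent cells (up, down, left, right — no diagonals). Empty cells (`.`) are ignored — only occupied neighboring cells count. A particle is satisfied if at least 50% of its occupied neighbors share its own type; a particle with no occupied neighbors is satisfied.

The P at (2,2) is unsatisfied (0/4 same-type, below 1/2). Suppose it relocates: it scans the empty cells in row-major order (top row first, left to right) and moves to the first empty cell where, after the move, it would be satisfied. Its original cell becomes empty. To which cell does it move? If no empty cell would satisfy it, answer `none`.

Vacating (2,2). Empty cells in order:
  (3,1): 0/3 same-type → still unsatisfied.
  (3,4): 0/4 same-type → still unsatisfied.
  (4,2): 0/3 same-type → still unsatisfied.

none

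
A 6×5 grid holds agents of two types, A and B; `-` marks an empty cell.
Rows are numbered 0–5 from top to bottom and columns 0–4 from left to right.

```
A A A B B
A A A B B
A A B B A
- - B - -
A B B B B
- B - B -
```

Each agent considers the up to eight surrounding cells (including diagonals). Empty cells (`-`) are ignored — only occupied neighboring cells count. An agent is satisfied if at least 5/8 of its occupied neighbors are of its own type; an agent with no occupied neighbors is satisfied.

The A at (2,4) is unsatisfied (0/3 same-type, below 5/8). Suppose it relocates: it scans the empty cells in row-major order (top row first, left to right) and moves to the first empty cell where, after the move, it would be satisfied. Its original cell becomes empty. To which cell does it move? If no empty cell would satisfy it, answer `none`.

(3,0)

Vacating (2,4). Empty cells in order:
  (3,0): 3/4 same-type → satisfied — stop here.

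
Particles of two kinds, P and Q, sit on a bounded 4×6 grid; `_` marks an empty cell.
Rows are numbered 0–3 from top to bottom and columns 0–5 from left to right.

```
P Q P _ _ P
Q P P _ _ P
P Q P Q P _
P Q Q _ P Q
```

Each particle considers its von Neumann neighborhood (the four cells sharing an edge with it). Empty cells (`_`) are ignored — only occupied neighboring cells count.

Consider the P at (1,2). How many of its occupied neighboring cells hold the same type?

Occupied neighbors of (1,2): (0,2)=P, (2,2)=P, (1,1)=P.
Same type (P): 3 of 3.

3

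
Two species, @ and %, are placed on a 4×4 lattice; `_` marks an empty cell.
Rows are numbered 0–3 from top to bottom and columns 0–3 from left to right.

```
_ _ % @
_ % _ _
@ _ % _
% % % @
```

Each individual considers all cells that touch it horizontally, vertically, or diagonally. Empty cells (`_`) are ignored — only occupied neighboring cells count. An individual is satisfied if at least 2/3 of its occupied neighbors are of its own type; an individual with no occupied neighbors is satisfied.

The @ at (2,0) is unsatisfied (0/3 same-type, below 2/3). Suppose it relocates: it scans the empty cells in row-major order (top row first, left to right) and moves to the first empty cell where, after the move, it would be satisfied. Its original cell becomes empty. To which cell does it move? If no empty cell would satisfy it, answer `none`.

none

Vacating (2,0). Empty cells in order:
  (0,0): 0/1 same-type → still unsatisfied.
  (0,1): 0/2 same-type → still unsatisfied.
  (1,0): 0/1 same-type → still unsatisfied.
  (1,2): 1/4 same-type → still unsatisfied.
  (1,3): 1/3 same-type → still unsatisfied.
  (2,1): 0/5 same-type → still unsatisfied.
  (2,3): 1/3 same-type → still unsatisfied.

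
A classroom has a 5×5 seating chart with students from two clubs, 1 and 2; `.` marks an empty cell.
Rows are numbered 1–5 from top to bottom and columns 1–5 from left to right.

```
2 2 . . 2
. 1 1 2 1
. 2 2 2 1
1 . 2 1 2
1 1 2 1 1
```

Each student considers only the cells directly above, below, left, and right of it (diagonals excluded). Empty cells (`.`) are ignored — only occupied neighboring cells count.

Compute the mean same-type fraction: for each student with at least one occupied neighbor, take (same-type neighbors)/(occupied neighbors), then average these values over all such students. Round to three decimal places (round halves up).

0.492

Row 1: (1,1)2 1/1 · (1,2)2 1/2 · (1,5)2 0/1
Row 2: (2,2)1 1/3 · (2,3)1 1/3 · (2,4)2 1/3 · (2,5)1 1/3
Row 3: (3,2)2 1/2 · (3,3)2 3/4 · (3,4)2 2/4 · (3,5)1 1/3
Row 4: (4,1)1 1/1 · (4,3)2 2/3 · (4,4)1 1/4 · (4,5)2 0/3
Row 5: (5,1)1 2/2 · (5,2)1 1/2 · (5,3)2 1/3 · (5,4)1 2/3 · (5,5)1 1/2
Sum over 20 students: 1/1 + 1/2 + 0/1 + 1/3 + 1/3 + 1/3 + 1/3 + 1/2 + 3/4 + 2/4 + 1/3 + 1/1 + 2/3 + 1/4 + 0/3 + 2/2 + 1/2 + 1/3 + 2/3 + 1/2 = 59/6; mean = 59/6 ÷ 20 = 59/120 = 0.491666… → 0.492.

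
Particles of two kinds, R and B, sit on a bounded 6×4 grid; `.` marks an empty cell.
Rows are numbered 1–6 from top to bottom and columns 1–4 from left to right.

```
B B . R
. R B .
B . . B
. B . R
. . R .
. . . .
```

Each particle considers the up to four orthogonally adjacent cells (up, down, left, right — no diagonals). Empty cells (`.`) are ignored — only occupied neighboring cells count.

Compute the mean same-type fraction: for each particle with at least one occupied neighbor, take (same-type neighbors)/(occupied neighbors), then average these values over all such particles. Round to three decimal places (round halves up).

0.250

(1,1)B 1/1
(1,2)B 1/2
(1,4)R — no occupied neighbors
(2,2)R 0/2
(2,3)B 0/1
(3,1)B — no occupied neighbors
(3,4)B 0/1
(4,2)B — no occupied neighbors
(4,4)R 0/1
(5,3)R — no occupied neighbors
Sum over 6 particles: 1/1 + 1/2 + 0/2 + 0/1 + 0/1 + 0/1 = 3/2; mean = 3/2 ÷ 6 = 1/4 = 0.25 → 0.250.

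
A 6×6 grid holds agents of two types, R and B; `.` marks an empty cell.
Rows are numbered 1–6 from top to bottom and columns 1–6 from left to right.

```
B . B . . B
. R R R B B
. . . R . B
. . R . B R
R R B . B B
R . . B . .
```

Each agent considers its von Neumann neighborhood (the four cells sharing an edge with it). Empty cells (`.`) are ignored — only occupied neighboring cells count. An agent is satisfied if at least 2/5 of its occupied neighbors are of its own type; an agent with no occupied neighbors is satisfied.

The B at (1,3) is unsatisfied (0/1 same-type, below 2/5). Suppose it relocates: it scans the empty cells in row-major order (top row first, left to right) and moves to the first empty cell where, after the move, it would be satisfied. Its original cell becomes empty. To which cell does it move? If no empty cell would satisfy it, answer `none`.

(1,2)

Vacating (1,3). Empty cells in order:
  (1,2): 1/2 same-type → satisfied — stop here.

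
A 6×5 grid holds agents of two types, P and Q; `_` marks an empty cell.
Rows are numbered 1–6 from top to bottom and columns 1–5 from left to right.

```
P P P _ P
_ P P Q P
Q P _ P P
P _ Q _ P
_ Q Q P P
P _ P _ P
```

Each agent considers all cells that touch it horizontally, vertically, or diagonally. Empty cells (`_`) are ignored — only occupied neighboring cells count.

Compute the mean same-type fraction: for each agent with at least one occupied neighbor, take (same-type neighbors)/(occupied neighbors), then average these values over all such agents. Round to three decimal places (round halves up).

Row 1: (1,1)P 2/2 · (1,2)P 4/4 · (1,3)P 3/4 · (1,5)P 1/2
Row 2: (2,2)P 5/6 · (2,3)P 5/6 · (2,4)Q 0/6 · (2,5)P 3/4
Row 3: (3,1)Q 0/3 · (3,2)P 3/5 · (3,4)P 4/6 · (3,5)P 3/4
Row 4: (4,1)P 1/3 · (4,3)Q 2/5 · (4,5)P 4/4
Row 5: (5,2)Q 2/5 · (5,3)Q 2/4 · (5,4)P 4/6 · (5,5)P 3/3
Row 6: (6,1)P 0/1 · (6,3)P 1/3 · (6,5)P 2/2
Sum over 22 agents: 2/2 + 4/4 + 3/4 + 1/2 + 5/6 + 5/6 + 0/6 + 3/4 + 0/3 + 3/5 + 4/6 + 3/4 + 1/3 + 2/5 + 4/4 + 2/5 + 2/4 + 4/6 + 3/3 + 0/1 + 1/3 + 2/2 = 799/60; mean = 799/60 ÷ 22 = 799/1320 = 0.605303… → 0.605.

0.605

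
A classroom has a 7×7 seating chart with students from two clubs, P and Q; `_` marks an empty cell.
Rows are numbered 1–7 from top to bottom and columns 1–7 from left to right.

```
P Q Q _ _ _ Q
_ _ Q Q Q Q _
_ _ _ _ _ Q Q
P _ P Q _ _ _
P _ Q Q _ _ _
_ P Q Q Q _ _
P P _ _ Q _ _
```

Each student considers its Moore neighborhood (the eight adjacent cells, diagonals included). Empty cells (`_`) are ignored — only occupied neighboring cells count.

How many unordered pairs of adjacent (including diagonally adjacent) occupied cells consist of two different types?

7

Scan each occupied cell's neighbors to the right and below (and the two forward diagonals) so each pair is counted once.
From row 1: 1 unlike of 6 pairs (running 1/6).
From row 2: 0 unlike of 6 pairs (running 1/12).
From row 3: 0 unlike of 1 pairs (running 1/13).
From row 4: 3 unlike of 6 pairs (running 4/19).
From row 5: 1 unlike of 8 pairs (running 5/27).
From row 6: 2 unlike of 8 pairs (running 7/35).
From row 7: 0 unlike of 1 pairs (running 7/36).
Total adjacent occupied pairs: 36; unlike-type pairs: 7.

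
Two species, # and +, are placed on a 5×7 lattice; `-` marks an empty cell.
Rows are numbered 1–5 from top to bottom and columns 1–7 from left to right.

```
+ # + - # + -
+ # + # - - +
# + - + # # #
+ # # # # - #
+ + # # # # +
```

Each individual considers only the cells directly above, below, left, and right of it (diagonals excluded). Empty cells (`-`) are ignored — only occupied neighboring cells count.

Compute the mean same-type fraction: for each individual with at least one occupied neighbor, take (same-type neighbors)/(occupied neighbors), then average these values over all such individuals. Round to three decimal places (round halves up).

(1,1)+ 1/2
(1,2)# 1/3
(1,3)+ 1/2
(1,5)# 0/1
(1,6)+ 0/1
(2,1)+ 1/3
(2,2)# 1/4
(2,3)+ 1/3
(2,4)# 0/2
(2,7)+ 0/1
(3,1)# 0/3
(3,2)+ 0/3
(3,4)+ 0/3
(3,5)# 2/3
(3,6)# 2/2
(3,7)# 2/3
(4,1)+ 1/3
(4,2)# 1/4
(4,3)# 3/3
(4,4)# 3/4
(4,5)# 3/3
(4,7)# 1/2
(5,1)+ 2/2
(5,2)+ 1/3
(5,3)# 2/3
(5,4)# 3/3
(5,5)# 3/3
(5,6)# 1/2
(5,7)+ 0/2
Sum over 29 individuals: 1/2 + 1/3 + 1/2 + 0/1 + 0/1 + 1/3 + 1/4 + 1/3 + 0/2 + 0/1 + 0/3 + 0/3 + 0/3 + 2/3 + 2/2 + 2/3 + 1/3 + 1/4 + 3/3 + 3/4 + 3/3 + 1/2 + 2/2 + 1/3 + 2/3 + 3/3 + 3/3 + 1/2 + 0/2 = 155/12; mean = 155/12 ÷ 29 = 155/348 = 0.445402… → 0.445.

0.445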